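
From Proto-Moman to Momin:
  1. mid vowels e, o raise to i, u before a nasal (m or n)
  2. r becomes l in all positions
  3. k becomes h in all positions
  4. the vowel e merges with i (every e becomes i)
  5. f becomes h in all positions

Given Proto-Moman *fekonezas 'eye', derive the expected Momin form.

Momin: *fekonezas
  fekonezas → fekunezas   [pre-nasal raising]
  fekunezas (rule 2 does not apply)
  fekunezas → fehunezas   [unconditioned shift]
  fehunezas → fihunizas   [vowel merger]
  fihunizas → hihunizas   [unconditioned shift]
  giving Momin hihunizas.

hihunizas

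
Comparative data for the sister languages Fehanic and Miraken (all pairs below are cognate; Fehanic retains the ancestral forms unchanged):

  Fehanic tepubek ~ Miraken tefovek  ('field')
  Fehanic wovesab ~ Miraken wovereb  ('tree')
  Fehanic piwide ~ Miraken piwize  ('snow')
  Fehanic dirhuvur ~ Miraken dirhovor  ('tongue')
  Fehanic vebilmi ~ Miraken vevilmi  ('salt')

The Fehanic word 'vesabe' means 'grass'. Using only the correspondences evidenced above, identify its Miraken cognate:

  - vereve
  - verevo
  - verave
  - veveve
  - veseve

vereve

wovesab ~ wovereb — Fehanic s corresponds to Miraken r between vowels (before a back vowel).
wovesab ~ wovereb — Fehanic a corresponds to Miraken e after a consonant, before a labial obstruent.
tepubek ~ tefovek — Fehanic b corresponds to Miraken v between vowels (before a front vowel).
Applying these to Fehanic 'vesabe':
  vesabe → verabe   (s→r between vowels (before a back vowel))
  verabe → verebe   (a→e after a consonant, before a labial obstruent)
  verebe → vereve   (b→v between vowels (before a front vowel))
So the Miraken cognate is 'vereve'.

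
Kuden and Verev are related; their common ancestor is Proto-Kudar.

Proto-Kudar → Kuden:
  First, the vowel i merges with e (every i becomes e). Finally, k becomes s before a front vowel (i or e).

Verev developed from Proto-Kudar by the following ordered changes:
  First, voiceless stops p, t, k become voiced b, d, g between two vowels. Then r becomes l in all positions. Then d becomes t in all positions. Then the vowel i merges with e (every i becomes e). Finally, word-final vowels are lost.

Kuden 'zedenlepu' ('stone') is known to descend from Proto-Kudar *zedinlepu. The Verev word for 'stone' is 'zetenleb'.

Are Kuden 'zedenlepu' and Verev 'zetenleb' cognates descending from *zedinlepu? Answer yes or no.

yes

Derive the expected Verev reflex of *zedinlepu:
Verev: *zedinlepu > zedinlebu > zetinlebu > zetenlebu > zetenleb  (by intervocalic voicing, unconditioned shift, vowel merger, apocope)
Verev 'zetenleb' matches the regular reflex exactly, so the pair is cognate.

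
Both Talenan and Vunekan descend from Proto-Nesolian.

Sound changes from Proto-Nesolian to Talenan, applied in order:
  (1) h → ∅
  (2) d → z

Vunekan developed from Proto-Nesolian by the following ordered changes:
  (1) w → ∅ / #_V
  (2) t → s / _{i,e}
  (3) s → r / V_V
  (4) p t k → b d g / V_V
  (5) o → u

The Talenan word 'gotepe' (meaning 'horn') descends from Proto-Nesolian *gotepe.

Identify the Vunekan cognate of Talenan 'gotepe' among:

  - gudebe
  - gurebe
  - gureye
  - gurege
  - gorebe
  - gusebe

gurebe

Vunekan: *gotepe
  gotepe (rule 1 does not apply)
  gotepe → gosepe   [palatalisation]
  gosepe → gorepe   [rhotacism]
  gorepe → gorebe   [intervocalic voicing]
  gorebe → gurebe   [vowel merger]
  giving Vunekan gurebe.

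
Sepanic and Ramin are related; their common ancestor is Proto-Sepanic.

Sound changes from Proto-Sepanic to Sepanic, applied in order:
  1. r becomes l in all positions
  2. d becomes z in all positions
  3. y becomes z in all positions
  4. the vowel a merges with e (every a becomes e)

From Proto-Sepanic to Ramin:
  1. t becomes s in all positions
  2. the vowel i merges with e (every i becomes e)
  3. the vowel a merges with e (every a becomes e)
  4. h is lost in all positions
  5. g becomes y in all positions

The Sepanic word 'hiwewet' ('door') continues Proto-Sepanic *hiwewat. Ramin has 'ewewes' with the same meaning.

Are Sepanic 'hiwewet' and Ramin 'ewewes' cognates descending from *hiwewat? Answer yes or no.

Derive the expected Ramin reflex of *hiwewat:
Ramin: *hiwewat
  hiwewat → hiwewas   [unconditioned shift]
  hiwewas → hewewas   [vowel merger]
  hewewas → hewewes   [vowel merger]
  hewewes → ewewes   [h-loss]
  ewewes (rule 5 does not apply)
  giving Ramin ewewes.
Ramin 'ewewes' matches the regular reflex exactly, so the pair is cognate.

yes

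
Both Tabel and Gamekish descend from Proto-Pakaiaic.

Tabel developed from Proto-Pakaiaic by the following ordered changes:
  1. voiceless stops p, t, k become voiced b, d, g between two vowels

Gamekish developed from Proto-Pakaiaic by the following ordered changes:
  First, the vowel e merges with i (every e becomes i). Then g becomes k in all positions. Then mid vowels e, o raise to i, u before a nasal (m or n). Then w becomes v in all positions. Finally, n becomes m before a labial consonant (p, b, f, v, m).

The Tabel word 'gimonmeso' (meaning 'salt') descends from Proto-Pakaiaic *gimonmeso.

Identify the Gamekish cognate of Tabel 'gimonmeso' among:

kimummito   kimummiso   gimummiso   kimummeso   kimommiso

Gamekish: start from *gimonmeso.
  rule 1 (vowel merger): gimonmeso → gimonmiso
  rule 2 (unconditioned shift): gimonmiso → kimonmiso
  rule 3 (pre-nasal raising): kimonmiso → kimunmiso
  rule 4: no change — kimunmiso
  rule 5 (nasal place assimilation): kimunmiso → kimummiso
  ⇒ Gamekish kimummiso
Only 'kimummiso' matches the regular Gamekish development of *gimonmeso.

kimummiso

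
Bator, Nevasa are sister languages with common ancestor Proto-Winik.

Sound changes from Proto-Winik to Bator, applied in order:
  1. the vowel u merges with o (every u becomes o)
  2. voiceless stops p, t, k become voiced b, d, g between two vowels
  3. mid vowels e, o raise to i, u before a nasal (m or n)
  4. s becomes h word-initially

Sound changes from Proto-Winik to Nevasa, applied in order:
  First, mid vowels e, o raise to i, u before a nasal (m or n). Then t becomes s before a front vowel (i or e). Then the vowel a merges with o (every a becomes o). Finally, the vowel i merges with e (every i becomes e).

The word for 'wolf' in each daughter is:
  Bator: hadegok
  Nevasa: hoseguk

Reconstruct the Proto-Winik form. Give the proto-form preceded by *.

*hateguk

Position 2: Bator has a, Nevasa has o. Bator preserves a here (none of its changes turn any other segment into a), so the proto-segment is *a.
Position 6: Bator has o, Nevasa has u. Taking the neighbouring segments as reconstructed: Bator o could go back to *o or *u; Nevasa u can only go back to *u — the one source consistent with every daughter is *u.
Continuing position by position gives *hateguk; check it forward:
Bator: *hateguk
  hateguk → hategok   [vowel merger]
  hategok → hadegok   [intervocalic voicing]
  hadegok (rule 3 does not apply)
  hadegok (rule 4 does not apply)
  giving Bator hadegok.
Nevasa: *hateguk
  hateguk (rule 1 does not apply)
  hateguk → haseguk   [palatalisation]
  haseguk → hoseguk   [vowel merger]
  hoseguk (rule 4 does not apply)
  giving Nevasa hoseguk.
No other proto-form is consistent with every reflex, so the reconstruction is *hateguk.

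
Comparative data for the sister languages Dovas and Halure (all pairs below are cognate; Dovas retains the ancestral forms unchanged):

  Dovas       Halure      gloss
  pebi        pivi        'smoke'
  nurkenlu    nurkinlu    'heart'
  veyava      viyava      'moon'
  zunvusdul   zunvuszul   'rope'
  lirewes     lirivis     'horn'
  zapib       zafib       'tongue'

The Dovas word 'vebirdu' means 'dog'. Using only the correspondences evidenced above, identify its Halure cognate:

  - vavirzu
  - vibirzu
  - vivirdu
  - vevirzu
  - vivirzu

pebi ~ pivi — Dovas e corresponds to Halure i after a consonant, before a labial obstruent.
pebi ~ pivi — Dovas b corresponds to Halure v between vowels (before a front vowel).
zunvusdul ~ zunvuszul — Dovas d corresponds to Halure z after a consonant, before a back vowel.
Applying these to Dovas 'vebirdu':
  vebirdu → vibirdu   (e→i after a consonant, before a labial obstruent)
  vibirdu → vivirdu   (b→v between vowels (before a front vowel))
  vivirdu → vivirzu   (d→z after a consonant, before a back vowel)
So the Halure cognate is 'vivirzu'.

vivirzu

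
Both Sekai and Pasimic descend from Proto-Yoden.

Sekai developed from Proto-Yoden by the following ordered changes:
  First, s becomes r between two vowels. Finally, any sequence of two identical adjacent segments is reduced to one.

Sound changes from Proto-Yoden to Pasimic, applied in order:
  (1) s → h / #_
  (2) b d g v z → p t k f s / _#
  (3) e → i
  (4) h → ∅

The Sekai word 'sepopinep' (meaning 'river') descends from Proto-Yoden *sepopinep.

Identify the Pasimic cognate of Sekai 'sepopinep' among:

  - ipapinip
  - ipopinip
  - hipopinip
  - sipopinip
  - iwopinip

Pasimic: *sepopinep > hepopinep > hipopinip > ipopinip  (by debuccalisation, vowel merger, h-loss)

ipopinip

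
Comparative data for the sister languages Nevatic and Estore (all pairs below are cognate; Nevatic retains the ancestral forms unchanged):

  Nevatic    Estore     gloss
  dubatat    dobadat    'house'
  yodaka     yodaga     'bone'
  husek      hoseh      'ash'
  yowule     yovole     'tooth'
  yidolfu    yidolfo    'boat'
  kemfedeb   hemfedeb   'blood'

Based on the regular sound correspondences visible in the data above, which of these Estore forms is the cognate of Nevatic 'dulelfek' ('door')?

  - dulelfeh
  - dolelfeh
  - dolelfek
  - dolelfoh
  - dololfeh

dolelfeh

husek ~ hoseh, yowule ~ yovole — Nevatic u corresponds to Estore o after a consonant, before a consonant other than r, m, n, p, b, f, v.
husek ~ hoseh — Nevatic k corresponds to Estore h word-finally.
Applying these to Nevatic 'dulelfek':
  dulelfek → dolelfek   (u→o after a consonant, before a consonant other than r, m, n, p, b, f, v)
  dolelfek → dolelfeh   (k→h word-finally)
So the Estore cognate is 'dolelfeh'.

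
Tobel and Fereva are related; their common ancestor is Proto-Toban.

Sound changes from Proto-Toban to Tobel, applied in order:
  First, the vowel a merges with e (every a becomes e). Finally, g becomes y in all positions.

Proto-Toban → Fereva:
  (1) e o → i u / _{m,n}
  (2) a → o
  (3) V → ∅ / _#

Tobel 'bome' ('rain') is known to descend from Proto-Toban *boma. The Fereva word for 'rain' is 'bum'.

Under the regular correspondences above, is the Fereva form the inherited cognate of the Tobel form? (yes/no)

yes

Derive the expected Fereva reflex of *boma:
Fereva: start from *boma.
  rule 1 (pre-nasal raising): boma → buma
  rule 2 (vowel merger): buma → bumo
  rule 3 (apocope): bumo → bum
  ⇒ Fereva bum
Fereva 'bum' matches the regular reflex exactly, so the pair is cognate.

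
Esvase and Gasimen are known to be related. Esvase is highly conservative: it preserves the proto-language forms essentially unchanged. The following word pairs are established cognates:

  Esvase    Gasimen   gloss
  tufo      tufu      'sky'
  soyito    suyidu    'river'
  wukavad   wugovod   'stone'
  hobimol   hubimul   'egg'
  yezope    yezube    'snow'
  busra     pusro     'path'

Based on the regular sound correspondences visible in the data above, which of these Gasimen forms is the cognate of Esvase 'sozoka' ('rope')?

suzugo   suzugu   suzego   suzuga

soyito ~ suyidu, hobimol ~ hubimul — Esvase o corresponds to Gasimen u after a consonant, before a consonant other than r, m, n, p, b, f, v.
wukavad ~ wugovod — Esvase k corresponds to Gasimen g between vowels (before a back vowel).
busra ~ pusro — Esvase a corresponds to Gasimen o word-finally.
Applying these to Esvase 'sozoka':
  sozoka → suzoka   (o→u after a consonant, before a consonant other than r, m, n, p, b, f, v)
  suzoka → suzuka   (o→u after a consonant, before a consonant other than r, m, n, p, b, f, v)
  suzuka → suzuga   (k→g between vowels (before a back vowel))
  suzuga → suzugo   (a→o word-finally)
So the Gasimen cognate is 'suzugo'.

suzugo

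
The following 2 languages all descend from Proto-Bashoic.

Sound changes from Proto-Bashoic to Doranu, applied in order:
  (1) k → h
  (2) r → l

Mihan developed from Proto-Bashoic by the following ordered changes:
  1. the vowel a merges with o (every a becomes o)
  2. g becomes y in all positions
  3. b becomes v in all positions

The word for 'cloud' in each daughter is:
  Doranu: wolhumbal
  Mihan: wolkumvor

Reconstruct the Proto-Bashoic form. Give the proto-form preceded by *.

*wolkumbar

Position 8: Doranu has a, Mihan has o. Doranu preserves a here (none of its changes turn any other segment into a), so the proto-segment is *a.
Position 7: Doranu has b, Mihan has v. Doranu preserves b here (none of its changes turn any other segment into b), so the proto-segment is *b.
Continuing position by position gives *wolkumbar; check it forward:
Doranu: *wolkumbar > wolhumbar > wolhumbal  (by unconditioned shift, unconditioned shift)
Mihan: start from *wolkumbar.
  rule 1 (vowel merger): wolkumbar → wolkumbor
  rule 2: no change — wolkumbor
  rule 3 (unconditioned shift): wolkumbor → wolkumvor
  ⇒ Mihan wolkumvor
Only *wolkumbar yields all of Doranu wolhumbal, Mihan wolkumvor.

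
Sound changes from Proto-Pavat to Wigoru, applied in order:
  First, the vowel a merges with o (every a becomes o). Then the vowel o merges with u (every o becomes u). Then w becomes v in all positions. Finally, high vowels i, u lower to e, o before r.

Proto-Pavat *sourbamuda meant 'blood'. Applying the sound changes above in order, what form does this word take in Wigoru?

Wigoru: *sourbamuda > sourbomudo > suurbumudu > suorbumudu  (by vowel merger, vowel merger, pre-rhotic lowering)

suorbumudu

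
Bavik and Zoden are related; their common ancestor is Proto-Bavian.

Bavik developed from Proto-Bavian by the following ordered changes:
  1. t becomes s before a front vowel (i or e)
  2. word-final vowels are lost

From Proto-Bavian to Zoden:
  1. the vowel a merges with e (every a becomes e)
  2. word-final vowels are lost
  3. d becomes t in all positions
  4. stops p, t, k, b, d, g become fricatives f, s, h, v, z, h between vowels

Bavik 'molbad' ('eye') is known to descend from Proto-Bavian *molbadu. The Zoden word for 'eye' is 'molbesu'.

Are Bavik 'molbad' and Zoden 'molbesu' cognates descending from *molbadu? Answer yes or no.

Derive the expected Zoden reflex of *molbadu:
Zoden: *molbadu
  molbadu → molbedu   [vowel merger]
  molbedu → molbed   [apocope]
  molbed → molbet   [unconditioned shift]
  molbet (rule 4 does not apply)
  giving Zoden molbet.
The regular Zoden reflex would be 'molbet', but the attested form is 'molbesu'. The correspondence is irregular, so they are not cognates (the Zoden form has a different source).

no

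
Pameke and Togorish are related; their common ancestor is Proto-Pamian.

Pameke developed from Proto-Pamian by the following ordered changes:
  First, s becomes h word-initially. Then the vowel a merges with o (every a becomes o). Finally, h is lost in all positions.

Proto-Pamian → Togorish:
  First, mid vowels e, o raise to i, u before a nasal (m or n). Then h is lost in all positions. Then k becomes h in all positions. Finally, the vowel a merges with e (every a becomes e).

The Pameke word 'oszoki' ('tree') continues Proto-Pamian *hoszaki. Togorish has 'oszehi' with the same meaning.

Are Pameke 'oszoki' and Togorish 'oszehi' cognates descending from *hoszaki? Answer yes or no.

yes

Derive the expected Togorish reflex of *hoszaki:
Togorish: start from *hoszaki.
  rule 1: no change — hoszaki
  rule 2 (h-loss): hoszaki → oszaki
  rule 3 (unconditioned shift): oszaki → oszahi
  rule 4 (vowel merger): oszahi → oszehi
  ⇒ Togorish oszehi
Togorish 'oszehi' matches the regular reflex exactly, so the pair is cognate.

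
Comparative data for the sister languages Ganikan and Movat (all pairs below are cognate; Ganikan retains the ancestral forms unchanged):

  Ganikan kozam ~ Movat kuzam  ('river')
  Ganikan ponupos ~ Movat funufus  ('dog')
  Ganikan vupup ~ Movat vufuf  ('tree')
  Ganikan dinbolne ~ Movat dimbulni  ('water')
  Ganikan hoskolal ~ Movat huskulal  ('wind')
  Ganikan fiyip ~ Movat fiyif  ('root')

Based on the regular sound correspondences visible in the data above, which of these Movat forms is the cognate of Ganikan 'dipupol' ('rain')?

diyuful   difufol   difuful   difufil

vupup ~ vufuf — Ganikan p corresponds to Movat f between vowels (before a back vowel).
ponupos ~ funufus — Ganikan p corresponds to Movat f between vowels (before a back vowel).
kozam ~ kuzam, ponupos ~ funufus — Ganikan o corresponds to Movat u after a consonant, before a consonant other than r, m, n, p, b, f, v.
Applying these to Ganikan 'dipupol':
  dipupol → difupol   (p→f between vowels (before a back vowel))
  difupol → difufol   (p→f between vowels (before a back vowel))
  difufol → difuful   (o→u after a consonant, before a consonant other than r, m, n, p, b, f, v)
So the Movat cognate is 'difuful'.

difuful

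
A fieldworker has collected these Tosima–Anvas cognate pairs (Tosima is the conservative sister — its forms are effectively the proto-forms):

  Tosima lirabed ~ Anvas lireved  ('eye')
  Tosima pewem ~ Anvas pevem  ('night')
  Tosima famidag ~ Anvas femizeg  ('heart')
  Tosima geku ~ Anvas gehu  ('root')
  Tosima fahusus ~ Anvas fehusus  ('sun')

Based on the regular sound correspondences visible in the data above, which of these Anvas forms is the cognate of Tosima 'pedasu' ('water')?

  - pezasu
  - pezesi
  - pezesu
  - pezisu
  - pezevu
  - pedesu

famidag ~ femizeg — Tosima d corresponds to Anvas z between vowels (before a back vowel).
famidag ~ femizeg, fahusus ~ fehusus — Tosima a corresponds to Anvas e after a consonant, before a consonant other than r, m, n, p, b, f, v.
Applying these to Tosima 'pedasu':
  pedasu → pezasu   (d→z between vowels (before a back vowel))
  pezasu → pezesu   (a→e after a consonant, before a consonant other than r, m, n, p, b, f, v)
So the Anvas cognate is 'pezesu'.

pezesu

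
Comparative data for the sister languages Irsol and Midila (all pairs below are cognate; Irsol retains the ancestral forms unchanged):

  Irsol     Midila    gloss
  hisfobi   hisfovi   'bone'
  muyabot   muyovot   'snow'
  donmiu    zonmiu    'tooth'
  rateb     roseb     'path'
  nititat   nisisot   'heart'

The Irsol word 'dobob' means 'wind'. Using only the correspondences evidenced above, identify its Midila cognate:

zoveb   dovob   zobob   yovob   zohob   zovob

zovob

donmiu ~ zonmiu — Irsol d corresponds to Midila z word-initially before a back vowel.
muyabot ~ muyovot — Irsol b corresponds to Midila v between vowels (before a back vowel).
Applying these to Irsol 'dobob':
  dobob → zobob   (d→z word-initially before a back vowel)
  zobob → zovob   (b→v between vowels (before a back vowel))
So the Midila cognate is 'zovob'.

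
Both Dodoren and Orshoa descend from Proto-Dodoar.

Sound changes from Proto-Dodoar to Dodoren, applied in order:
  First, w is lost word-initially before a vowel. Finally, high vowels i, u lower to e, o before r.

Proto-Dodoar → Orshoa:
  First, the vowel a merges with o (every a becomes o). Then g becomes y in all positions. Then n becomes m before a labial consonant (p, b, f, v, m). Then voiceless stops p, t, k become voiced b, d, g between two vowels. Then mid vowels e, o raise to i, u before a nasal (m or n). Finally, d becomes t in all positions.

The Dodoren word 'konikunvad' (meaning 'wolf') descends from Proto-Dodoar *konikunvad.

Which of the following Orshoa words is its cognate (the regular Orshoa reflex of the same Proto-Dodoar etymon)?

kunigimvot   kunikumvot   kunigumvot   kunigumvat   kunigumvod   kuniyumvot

Orshoa: start from *konikunvad.
  rule 1 (vowel merger): konikunvad → konikunvod
  rule 2: no change — konikunvod
  rule 3 (nasal place assimilation): konikunvod → konikumvod
  rule 4 (intervocalic voicing): konikumvod → konigumvod
  rule 5 (pre-nasal raising): konigumvod → kunigumvod
  rule 6 (unconditioned shift): kunigumvod → kunigumvot
  ⇒ Orshoa kunigumvot

kunigumvot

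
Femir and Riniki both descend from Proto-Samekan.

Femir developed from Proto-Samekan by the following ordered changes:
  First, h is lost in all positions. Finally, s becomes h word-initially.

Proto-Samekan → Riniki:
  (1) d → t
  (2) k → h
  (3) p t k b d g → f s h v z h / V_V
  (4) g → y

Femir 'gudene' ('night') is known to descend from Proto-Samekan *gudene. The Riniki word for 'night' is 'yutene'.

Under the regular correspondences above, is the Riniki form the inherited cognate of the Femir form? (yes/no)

Derive the expected Riniki reflex of *gudene:
Riniki: *gudene > gutene > gusene > yusene  (by unconditioned shift, intervocalic lenition, unconditioned shift)
The regular Riniki reflex would be 'yusene', but the attested form is 'yutene'. The correspondence is irregular, so they are not cognates (the Riniki form has a different source).

no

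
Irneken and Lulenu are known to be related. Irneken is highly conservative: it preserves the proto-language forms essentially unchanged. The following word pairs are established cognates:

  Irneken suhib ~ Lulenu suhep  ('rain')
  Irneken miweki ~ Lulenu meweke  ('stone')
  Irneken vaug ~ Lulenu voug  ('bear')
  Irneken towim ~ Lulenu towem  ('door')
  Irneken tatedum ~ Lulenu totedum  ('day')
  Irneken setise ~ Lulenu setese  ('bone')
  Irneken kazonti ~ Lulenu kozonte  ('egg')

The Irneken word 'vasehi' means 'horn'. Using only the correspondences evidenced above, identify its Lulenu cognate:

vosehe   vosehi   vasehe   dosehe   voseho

vosehe

tatedum ~ totedum, kazonti ~ kozonte — Irneken a corresponds to Lulenu o after a consonant, before a consonant other than r, m, n, p, b, f, v.
miweki ~ meweke, kazonti ~ kozonte — Irneken i corresponds to Lulenu e word-finally.
Applying these to Irneken 'vasehi':
  vasehi → vosehi   (a→o after a consonant, before a consonant other than r, m, n, p, b, f, v)
  vosehi → vosehe   (i→e word-finally)
So the Lulenu cognate is 'vosehe'.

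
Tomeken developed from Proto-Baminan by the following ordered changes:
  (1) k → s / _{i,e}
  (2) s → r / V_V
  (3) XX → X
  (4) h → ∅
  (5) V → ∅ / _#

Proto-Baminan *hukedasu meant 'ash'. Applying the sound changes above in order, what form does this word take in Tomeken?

uredar

Tomeken: *hukedasu > husedasu > huredaru > uredaru > uredar  (by palatalisation, rhotacism, h-loss, apocope)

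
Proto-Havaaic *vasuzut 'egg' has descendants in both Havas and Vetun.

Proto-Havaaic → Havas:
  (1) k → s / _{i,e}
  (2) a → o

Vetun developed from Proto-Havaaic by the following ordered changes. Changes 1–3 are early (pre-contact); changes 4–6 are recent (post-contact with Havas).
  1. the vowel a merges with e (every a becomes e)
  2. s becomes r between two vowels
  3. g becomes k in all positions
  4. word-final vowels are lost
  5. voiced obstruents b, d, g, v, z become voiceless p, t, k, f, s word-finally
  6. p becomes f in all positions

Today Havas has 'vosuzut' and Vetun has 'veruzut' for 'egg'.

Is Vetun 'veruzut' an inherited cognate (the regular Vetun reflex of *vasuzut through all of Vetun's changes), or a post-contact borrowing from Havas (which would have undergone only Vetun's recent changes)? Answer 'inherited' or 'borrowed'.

If inherited, *vasuzut would pass through all of Vetun's changes:
Vetun: *vasuzut
  vasuzut → vesuzut   [vowel merger]
  vesuzut → veruzut   [rhotacism]
  veruzut (rule 3 does not apply)
  veruzut (rule 4 does not apply)
  veruzut (rule 5 does not apply)
  veruzut (rule 6 does not apply)
  giving Vetun veruzut.
If borrowed from Havas 'vosuzut' after the early changes, it would undergo only the recent ones:
  rule 4 (apocope): no change (vosuzut)
  rule 5 (final devoicing): no change (vosuzut)
  rule 6 (unconditioned shift): no change (vosuzut)
  ⇒ as a loan: vosuzut
Vetun 'veruzut' matches the inherited outcome exactly, so it is an inherited cognate, not a loan.

inherited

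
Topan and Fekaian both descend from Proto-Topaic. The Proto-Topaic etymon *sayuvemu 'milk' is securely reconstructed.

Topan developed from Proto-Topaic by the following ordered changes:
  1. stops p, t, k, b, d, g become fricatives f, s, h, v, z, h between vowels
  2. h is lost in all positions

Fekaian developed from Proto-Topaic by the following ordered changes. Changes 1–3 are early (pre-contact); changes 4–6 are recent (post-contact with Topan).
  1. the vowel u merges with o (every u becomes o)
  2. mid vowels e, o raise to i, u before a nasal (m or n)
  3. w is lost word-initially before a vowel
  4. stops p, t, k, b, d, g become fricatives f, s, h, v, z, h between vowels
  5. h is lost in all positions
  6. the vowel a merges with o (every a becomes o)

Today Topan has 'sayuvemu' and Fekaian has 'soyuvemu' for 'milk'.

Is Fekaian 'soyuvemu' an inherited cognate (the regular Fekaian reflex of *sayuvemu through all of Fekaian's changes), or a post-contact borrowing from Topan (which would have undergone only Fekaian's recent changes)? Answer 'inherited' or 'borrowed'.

If inherited, *sayuvemu would pass through all of Fekaian's changes:
Fekaian: start from *sayuvemu.
  rule 1 (vowel merger): sayuvemu → sayovemo
  rule 2 (pre-nasal raising): sayovemo → sayovimo
  rule 3: no change — sayovimo
  rule 4: no change — sayovimo
  rule 5: no change — sayovimo
  rule 6 (vowel merger): sayovimo → soyovimo
  ⇒ Fekaian soyovimo
If borrowed from Topan 'sayuvemu' after the early changes, it would undergo only the recent ones:
  rule 4 (intervocalic lenition): no change (sayuvemu)
  rule 5 (h-loss): no change (sayuvemu)
  rule 6 (vowel merger): sayuvemu → soyuvemu
  ⇒ as a loan: soyuvemu
Fekaian 'soyuvemu' matches the loan outcome 'soyuvemu', not the inherited 'soyovimo' — it skipped the early Fekaian changes, so it was borrowed from Topan.

borrowed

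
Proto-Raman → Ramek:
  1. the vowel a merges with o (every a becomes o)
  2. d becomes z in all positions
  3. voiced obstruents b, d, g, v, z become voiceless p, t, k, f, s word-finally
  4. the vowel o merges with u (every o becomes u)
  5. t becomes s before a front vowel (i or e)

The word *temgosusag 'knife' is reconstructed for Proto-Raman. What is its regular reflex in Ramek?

semgususuk

Ramek: start from *temgosusag.
  rule 1 (vowel merger): temgosusag → temgosusog
  rule 2: no change — temgosusog
  rule 3 (final devoicing): temgosusog → temgosusok
  rule 4 (vowel merger): temgosusok → temgususuk
  rule 5 (palatalisation): temgususuk → semgususuk
  ⇒ Ramek semgususuk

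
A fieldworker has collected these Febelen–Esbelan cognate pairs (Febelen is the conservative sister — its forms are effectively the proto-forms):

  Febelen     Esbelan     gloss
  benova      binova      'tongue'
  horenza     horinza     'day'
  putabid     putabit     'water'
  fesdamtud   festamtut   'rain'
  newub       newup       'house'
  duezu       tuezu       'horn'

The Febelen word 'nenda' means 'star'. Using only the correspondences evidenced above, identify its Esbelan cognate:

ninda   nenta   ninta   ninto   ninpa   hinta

benova ~ binova, horenza ~ horinza — Febelen e corresponds to Esbelan i after a consonant, before a nasal.
fesdamtud ~ festamtut — Febelen d corresponds to Esbelan t after a consonant, before a back vowel.
Applying these to Febelen 'nenda':
  nenda → ninda   (e→i after a consonant, before a nasal)
  ninda → ninta   (d→t after a consonant, before a back vowel)
So the Esbelan cognate is 'ninta'.

ninta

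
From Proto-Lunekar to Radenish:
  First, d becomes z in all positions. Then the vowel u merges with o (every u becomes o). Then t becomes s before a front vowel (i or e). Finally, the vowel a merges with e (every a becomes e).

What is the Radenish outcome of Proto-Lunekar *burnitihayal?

bornisiheyel

Radenish: start from *burnitihayal.
  rule 1: no change — burnitihayal
  rule 2 (vowel merger): burnitihayal → bornitihayal
  rule 3 (palatalisation): bornitihayal → bornisihayal
  rule 4 (vowel merger): bornisihayal → bornisiheyel
  ⇒ Radenish bornisiheyel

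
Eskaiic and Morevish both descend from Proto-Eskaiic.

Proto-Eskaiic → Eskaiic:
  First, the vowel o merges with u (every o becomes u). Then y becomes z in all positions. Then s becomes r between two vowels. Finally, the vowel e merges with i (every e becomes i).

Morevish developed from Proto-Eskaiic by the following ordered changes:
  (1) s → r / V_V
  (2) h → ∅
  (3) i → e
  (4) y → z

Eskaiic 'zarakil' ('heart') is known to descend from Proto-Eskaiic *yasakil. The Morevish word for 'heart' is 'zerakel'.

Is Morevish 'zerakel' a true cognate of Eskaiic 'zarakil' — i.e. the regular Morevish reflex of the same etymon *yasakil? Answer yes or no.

no

Derive the expected Morevish reflex of *yasakil:
Morevish: start from *yasakil.
  rule 1 (rhotacism): yasakil → yarakil
  rule 2: no change — yarakil
  rule 3 (vowel merger): yarakil → yarakel
  rule 4 (unconditioned shift): yarakel → zarakel
  ⇒ Morevish zarakel
The regular Morevish reflex would be 'zarakel', but the attested form is 'zerakel'. The correspondence is irregular, so they are not cognates (the Morevish form has a different source).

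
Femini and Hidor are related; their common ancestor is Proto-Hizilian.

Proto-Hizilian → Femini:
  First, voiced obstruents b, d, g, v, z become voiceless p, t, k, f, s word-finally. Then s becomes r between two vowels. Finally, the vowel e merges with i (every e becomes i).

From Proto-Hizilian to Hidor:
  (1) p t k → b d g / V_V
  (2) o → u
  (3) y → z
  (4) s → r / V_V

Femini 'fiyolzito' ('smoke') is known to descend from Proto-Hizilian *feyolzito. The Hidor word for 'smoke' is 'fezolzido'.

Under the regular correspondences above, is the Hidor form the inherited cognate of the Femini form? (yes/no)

Derive the expected Hidor reflex of *feyolzito:
Hidor: *feyolzito
  feyolzito → feyolzido   [intervocalic voicing]
  feyolzido → feyulzidu   [vowel merger]
  feyulzidu → fezulzidu   [unconditioned shift]
  fezulzidu (rule 4 does not apply)
  giving Hidor fezulzidu.
The regular Hidor reflex would be 'fezulzidu', but the attested form is 'fezolzido'. The correspondence is irregular, so they are not cognates (the Hidor form has a different source).

no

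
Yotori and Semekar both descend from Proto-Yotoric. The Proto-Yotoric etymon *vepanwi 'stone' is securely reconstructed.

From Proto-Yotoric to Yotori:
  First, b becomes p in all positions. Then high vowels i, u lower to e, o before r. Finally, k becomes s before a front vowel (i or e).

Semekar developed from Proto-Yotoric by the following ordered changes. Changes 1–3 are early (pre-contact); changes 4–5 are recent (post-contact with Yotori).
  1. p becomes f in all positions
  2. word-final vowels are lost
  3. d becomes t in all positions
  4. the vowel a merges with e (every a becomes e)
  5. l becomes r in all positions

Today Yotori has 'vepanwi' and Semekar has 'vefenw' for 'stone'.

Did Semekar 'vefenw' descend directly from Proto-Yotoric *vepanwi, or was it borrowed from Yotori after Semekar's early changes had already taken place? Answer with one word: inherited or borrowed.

inherited

If inherited, *vepanwi would pass through all of Semekar's changes:
Semekar: *vepanwi
  vepanwi → vefanwi   [unconditioned shift]
  vefanwi → vefanw   [apocope]
  vefanw (rule 3 does not apply)
  vefanw → vefenw   [vowel merger]
  vefenw (rule 5 does not apply)
  giving Semekar vefenw.
If borrowed from Yotori 'vepanwi' after the early changes, it would undergo only the recent ones:
  rule 4 (vowel merger): vepanwi → vepenwi
  rule 5 (unconditioned shift): no change (vepenwi)
  ⇒ as a loan: vepenwi
Semekar 'vefenw' matches the inherited outcome exactly, so it is an inherited cognate, not a loan.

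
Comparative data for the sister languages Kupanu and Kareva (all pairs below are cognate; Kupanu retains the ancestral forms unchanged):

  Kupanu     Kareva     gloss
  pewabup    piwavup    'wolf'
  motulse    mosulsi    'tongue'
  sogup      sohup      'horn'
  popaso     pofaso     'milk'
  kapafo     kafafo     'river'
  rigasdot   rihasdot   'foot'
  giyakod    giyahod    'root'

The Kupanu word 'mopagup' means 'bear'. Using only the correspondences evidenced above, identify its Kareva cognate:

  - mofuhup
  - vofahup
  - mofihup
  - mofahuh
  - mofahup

mofahup

popaso ~ pofaso, kapafo ~ kafafo — Kupanu p corresponds to Kareva f between vowels (before a back vowel).
sogup ~ sohup — Kupanu g corresponds to Kareva h between vowels (before a back vowel).
Applying these to Kupanu 'mopagup':
  mopagup → mofagup   (p→f between vowels (before a back vowel))
  mofagup → mofahup   (g→h between vowels (before a back vowel))
So the Kareva cognate is 'mofahup'.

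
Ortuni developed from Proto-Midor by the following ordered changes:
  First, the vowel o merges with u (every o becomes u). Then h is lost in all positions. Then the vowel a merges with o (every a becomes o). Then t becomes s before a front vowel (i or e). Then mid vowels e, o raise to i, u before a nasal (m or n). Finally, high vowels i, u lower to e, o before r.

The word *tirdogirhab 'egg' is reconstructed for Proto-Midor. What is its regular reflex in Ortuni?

Ortuni: start from *tirdogirhab.
  rule 1 (vowel merger): tirdogirhab → tirdugirhab
  rule 2 (h-loss): tirdugirhab → tirdugirab
  rule 3 (vowel merger): tirdugirab → tirdugirob
  rule 4 (palatalisation): tirdugirob → sirdugirob
  rule 5: no change — sirdugirob
  rule 6 (pre-rhotic lowering): sirdugirob → serdugerob
  ⇒ Ortuni serdugerob

serdugerob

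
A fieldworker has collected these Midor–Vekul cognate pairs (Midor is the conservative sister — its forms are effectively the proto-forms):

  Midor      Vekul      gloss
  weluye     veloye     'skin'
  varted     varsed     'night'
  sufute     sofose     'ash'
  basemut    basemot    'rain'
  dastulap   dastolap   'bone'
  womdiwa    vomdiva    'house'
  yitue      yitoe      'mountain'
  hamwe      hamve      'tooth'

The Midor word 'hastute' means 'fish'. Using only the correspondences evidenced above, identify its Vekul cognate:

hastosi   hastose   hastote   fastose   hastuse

weluye ~ veloye, sufute ~ sofose — Midor u corresponds to Vekul o after a consonant, before a consonant other than r, m, n, p, b, f, v.
sufute ~ sofose — Midor t corresponds to Vekul s between vowels (before a front vowel).
Applying these to Midor 'hastute':
  hastute → hastote   (u→o after a consonant, before a consonant other than r, m, n, p, b, f, v)
  hastote → hastose   (t→s between vowels (before a front vowel))
So the Vekul cognate is 'hastose'.

hastose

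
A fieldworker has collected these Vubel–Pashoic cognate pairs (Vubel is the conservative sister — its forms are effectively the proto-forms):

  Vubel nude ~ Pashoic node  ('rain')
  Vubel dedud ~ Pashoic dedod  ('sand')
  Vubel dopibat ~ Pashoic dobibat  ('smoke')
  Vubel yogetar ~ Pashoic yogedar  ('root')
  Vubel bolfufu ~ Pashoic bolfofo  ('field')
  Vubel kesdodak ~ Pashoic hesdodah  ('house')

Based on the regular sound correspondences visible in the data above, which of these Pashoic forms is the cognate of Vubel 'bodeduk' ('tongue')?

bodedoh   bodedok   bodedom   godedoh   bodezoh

nude ~ node, dedud ~ dedod — Vubel u corresponds to Pashoic o after a consonant, before a consonant other than r, m, n, p, b, f, v.
kesdodak ~ hesdodah — Vubel k corresponds to Pashoic h word-finally.
Applying these to Vubel 'bodeduk':
  bodeduk → bodedok   (u→o after a consonant, before a consonant other than r, m, n, p, b, f, v)
  bodedok → bodedoh   (k→h word-finally)
So the Pashoic cognate is 'bodedoh'.

bodedoh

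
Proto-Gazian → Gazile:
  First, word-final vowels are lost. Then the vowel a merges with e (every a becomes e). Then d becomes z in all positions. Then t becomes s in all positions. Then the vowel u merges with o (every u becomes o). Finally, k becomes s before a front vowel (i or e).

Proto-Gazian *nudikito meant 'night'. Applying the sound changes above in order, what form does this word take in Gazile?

nozisis

Gazile: *nudikito
  nudikito → nudikit   [apocope]
  nudikit (rule 2 does not apply)
  nudikit → nuzikit   [unconditioned shift]
  nuzikit → nuzikis   [unconditioned shift]
  nuzikis → nozikis   [vowel merger]
  nozikis → nozisis   [palatalisation]
  giving Gazile nozisis.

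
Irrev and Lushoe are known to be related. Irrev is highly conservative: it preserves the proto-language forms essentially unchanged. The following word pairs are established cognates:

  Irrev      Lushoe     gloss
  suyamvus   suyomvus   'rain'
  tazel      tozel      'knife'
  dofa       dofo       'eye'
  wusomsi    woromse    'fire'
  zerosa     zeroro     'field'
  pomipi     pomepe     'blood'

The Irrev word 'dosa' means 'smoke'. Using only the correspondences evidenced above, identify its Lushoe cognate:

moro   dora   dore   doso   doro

zerosa ~ zeroro — Irrev s corresponds to Lushoe r between vowels (before a back vowel).
dofa ~ dofo, zerosa ~ zeroro — Irrev a corresponds to Lushoe o word-finally.
Applying these to Irrev 'dosa':
  dosa → dora   (s→r between vowels (before a back vowel))
  dora → doro   (a→o word-finally)
So the Lushoe cognate is 'doro'.

doro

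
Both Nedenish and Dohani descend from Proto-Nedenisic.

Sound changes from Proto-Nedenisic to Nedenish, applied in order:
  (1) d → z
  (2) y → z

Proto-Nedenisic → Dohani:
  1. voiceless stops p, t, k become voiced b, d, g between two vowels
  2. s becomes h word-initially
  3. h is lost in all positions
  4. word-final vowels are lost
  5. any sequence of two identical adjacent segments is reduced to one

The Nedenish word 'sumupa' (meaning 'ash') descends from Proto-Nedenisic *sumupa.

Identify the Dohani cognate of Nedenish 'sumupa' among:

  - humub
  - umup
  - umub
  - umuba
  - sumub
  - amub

Dohani: *sumupa
  sumupa → sumuba   [intervocalic voicing]
  sumuba → humuba   [debuccalisation]
  humuba → umuba   [h-loss]
  umuba → umub   [apocope]
  umub (rule 5 does not apply)
  giving Dohani umub.
The other candidates each miss or misapply at least one Dohani change.

umub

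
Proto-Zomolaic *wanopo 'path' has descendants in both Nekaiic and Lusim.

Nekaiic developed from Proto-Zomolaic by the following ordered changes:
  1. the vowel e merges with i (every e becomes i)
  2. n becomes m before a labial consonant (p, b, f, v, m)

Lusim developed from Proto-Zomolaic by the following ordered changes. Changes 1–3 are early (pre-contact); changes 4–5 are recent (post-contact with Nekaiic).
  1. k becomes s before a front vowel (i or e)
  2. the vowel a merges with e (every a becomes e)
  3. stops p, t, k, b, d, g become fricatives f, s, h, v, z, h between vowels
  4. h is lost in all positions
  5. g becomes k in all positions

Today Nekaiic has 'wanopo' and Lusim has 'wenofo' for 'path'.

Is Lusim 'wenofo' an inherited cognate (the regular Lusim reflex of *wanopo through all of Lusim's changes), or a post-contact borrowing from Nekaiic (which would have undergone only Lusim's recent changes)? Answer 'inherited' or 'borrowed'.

If inherited, *wanopo would pass through all of Lusim's changes:
Lusim: *wanopo
  wanopo (rule 1 does not apply)
  wanopo → wenopo   [vowel merger]
  wenopo → wenofo   [intervocalic lenition]
  wenofo (rule 4 does not apply)
  wenofo (rule 5 does not apply)
  giving Lusim wenofo.
If borrowed from Nekaiic 'wanopo' after the early changes, it would undergo only the recent ones:
  rule 4 (h-loss): no change (wanopo)
  rule 5 (unconditioned shift): no change (wanopo)
  ⇒ as a loan: wanopo
Lusim 'wenofo' matches the inherited outcome exactly, so it is an inherited cognate, not a loan.

inherited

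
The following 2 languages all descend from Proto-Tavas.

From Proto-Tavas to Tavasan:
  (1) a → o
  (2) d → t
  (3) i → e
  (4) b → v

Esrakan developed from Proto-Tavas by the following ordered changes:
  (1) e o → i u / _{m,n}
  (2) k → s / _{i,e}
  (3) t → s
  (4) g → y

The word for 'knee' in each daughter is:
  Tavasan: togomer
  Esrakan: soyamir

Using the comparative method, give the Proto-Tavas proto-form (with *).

Position 1: Tavasan has t, Esrakan has s. Taking the neighbouring segments as reconstructed: Tavasan t could go back to *t or *d; Esrakan s could go back to *t or *s — the one source consistent with every daughter is *t.
Position 6: Tavasan has e, Esrakan has i. Taking the neighbouring segments as reconstructed: Tavasan e could go back to *e or *i; Esrakan i can only go back to *i — the one source consistent with every daughter is *i.
Position 3: Tavasan has g, Esrakan has y. Tavasan preserves g here (none of its changes turn any other segment into g), so the proto-segment is *g.
This points to *togamir. Verify forward in each daughter:
Tavasan: *togamir
  togamir → togomir   [vowel merger]
  togomir (rule 2 does not apply)
  togomir → togomer   [vowel merger]
  togomer (rule 4 does not apply)
  giving Tavasan togomer.
Esrakan: *togamir
  togamir (rule 1 does not apply)
  togamir (rule 2 does not apply)
  togamir → sogamir   [unconditioned shift]
  sogamir → soyamir   [unconditioned shift]
  giving Esrakan soyamir.
Only *togamir yields all of Tavasan togomer, Esrakan soyamir.

*togamir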